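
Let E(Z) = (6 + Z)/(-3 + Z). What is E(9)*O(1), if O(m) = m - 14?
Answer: -65/2 ≈ -32.500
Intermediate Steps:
E(Z) = (6 + Z)/(-3 + Z)
O(m) = -14 + m
E(9)*O(1) = ((6 + 9)/(-3 + 9))*(-14 + 1) = (15/6)*(-13) = ((⅙)*15)*(-13) = (5/2)*(-13) = -65/2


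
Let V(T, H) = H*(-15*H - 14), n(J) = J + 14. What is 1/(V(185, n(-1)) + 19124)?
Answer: 1/16407 ≈ 6.0950e-5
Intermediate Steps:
n(J) = 14 + J
V(T, H) = H*(-14 - 15*H)
1/(V(185, n(-1)) + 19124) = 1/(-(14 - 1)*(14 + 15*(14 - 1)) + 19124) = 1/(-1*13*(14 + 15*13) + 19124) = 1/(-1*13*(14 + 195) + 19124) = 1/(-1*13*209 + 19124) = 1/(-2717 + 19124) = 1/16407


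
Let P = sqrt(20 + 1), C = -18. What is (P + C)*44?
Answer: -792 + 44*sqrt(21) ≈ -590.37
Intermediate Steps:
P = sqrt(21) ≈ 4.5826
(P + C)*44 = (sqrt(21) - 18)*44 = (-18 + sqrt(21))*44 = -792 + 44*sqrt(21)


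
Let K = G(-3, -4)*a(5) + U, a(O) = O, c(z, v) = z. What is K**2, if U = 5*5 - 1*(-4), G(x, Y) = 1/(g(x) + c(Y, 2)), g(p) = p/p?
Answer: 6724/9 ≈ 747.11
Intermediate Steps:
g(p) = 1
G(x, Y) = 1/(1 + Y)
U = 29 (U = 25 + 4 = 29)
K = 82/3 (K = 5/(1 - 4) + 29 = 5/(-3) + 29 = -1/3*5 + 29 = -5/3 + 29 = 82/3 ≈ 27.333)
K**2 = (82/3)**2 = 6724/9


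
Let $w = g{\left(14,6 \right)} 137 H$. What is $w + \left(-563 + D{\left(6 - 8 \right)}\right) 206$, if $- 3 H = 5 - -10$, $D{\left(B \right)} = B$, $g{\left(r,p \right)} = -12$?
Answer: $-108170$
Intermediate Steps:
$H = -5$ ($H = - \frac{5 - -10}{3} = - \frac{5 + 10}{3} = \left(- \frac{1}{3}\right) 15 = -5$)
$w = 8220$ ($w = \left(-12\right) 137 \left(-5\right) = \left(-1644\right) \left(-5\right) = 8220$)
$w + \left(-563 + D{\left(6 - 8 \right)}\right) 206 = 8220 + \left(-563 + \left(6 - 8\right)\right) 206 = 8220 + \left(-563 - 2\right) 206 = 8220 - 116390 = -108170$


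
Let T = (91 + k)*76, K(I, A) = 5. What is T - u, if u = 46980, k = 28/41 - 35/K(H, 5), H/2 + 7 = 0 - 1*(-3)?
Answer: -1662308/41 ≈ -40544.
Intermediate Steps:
H = -8 (H = -14 + 2*(0 - 1*(-3)) = -14 + 2*(0 + 3) = -14 + 2*3 = -14 + 6 = -8)
k = -259/41 (k = 28/41 - 35/5 = 28*(1/41) - 35*⅕ = 28/41 - 7 = -259/41 ≈ -6.3171)
T = 263872/41 (T = (91 - 259/41)*76 = (3472/41)*76 = 263872/41 ≈ 6435.9)
T - u = 263872/41 - 1*46980 = 263872/41 - 46980 = -1662308/41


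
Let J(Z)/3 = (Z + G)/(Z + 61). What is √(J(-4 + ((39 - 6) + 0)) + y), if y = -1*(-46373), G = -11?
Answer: 182*√35/5 ≈ 215.35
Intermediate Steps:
y = 46373
J(Z) = 3*(-11 + Z)/(61 + Z) (J(Z) = 3*((Z - 11)/(Z + 61)) = 3*((-11 + Z)/(61 + Z)) = 3*(-11 + Z)/(61 + Z))
√(J(-4 + ((39 - 6) + 0)) + y) = √(3*(-11 + (-4 + ((39 - 6) + 0)))/(61 + (-4 + ((39 - 6) + 0))) + 46373) = √(3*(-11 + (-4 + (33 + 0)))/(61 + (-4 + (33 + 0))) + 46373) = √(3*(-11 + (-4 + 33))/(61 + (-4 + 33)) + 46373) = √(3*(-11 + 29)/(61 + 29) + 46373) = √(3*18/90 + 46373) = √(3*(1/90)*18 + 46373) = √(⅗ + 46373) = √(231868/5) = 182*√35/5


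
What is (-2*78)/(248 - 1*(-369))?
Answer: -156/617 ≈ -0.25284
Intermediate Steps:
(-2*78)/(248 - 1*(-369)) = -156/(248 + 369) = -156/617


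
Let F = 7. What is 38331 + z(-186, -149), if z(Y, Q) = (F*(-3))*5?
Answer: 38226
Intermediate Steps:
z(Y, Q) = -105 (z(Y, Q) = (7*(-3))*5 = -21*5 = -105)
38331 + z(-186, -149) = 38331 - 105 = 38226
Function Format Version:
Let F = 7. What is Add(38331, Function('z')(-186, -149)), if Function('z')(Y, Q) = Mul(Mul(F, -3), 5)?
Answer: 38226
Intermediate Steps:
Function('z')(Y, Q) = -105 (Function('z')(Y, Q) = Mul(Mul(7, -3), 5) = Mul(-21, 5) = -105)
Add(38331, Function('z')(-186, -149)) = Add(38331, -105) = 38226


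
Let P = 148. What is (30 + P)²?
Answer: 31684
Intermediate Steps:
(30 + P)² = (30 + 148)² = 178² = 31684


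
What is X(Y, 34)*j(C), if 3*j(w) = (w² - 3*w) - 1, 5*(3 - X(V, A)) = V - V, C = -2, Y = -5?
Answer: 9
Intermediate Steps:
X(V, A) = 3 (X(V, A) = 3 - (V - V)/5 = 3 - ⅕*0 = 3 + 0 = 3)
j(w) = -⅓ - w + w²/3 (j(w) = ((w² - 3*w) - 1)/3 = (-1 + w² - 3*w)/3 = -⅓ - w + w²/3)
X(Y, 34)*j(C) = 3*(-⅓ - 1*(-2) + (⅓)*(-2)²) = 3*(-⅓ + 2 + (⅓)*4) = 3*(-⅓ + 2 + 4/3) = 3*3 = 9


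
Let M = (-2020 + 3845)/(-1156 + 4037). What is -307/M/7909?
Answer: -884467/14433925 ≈ -0.061277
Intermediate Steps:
M = 1825/2881 ≈ 0.63346
-307/M/7909 = -307/1825/2881/7909 = -307*2881/1825*(1/7909) = -884467/1825*1/7909 = -884467/14433925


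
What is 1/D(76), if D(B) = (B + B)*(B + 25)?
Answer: 1/15352 ≈ 6.5138e-5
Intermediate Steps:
D(B) = 2*B*(25 + B) (D(B) = (2*B)*(25 + B) = 2*B*(25 + B))
1/D(76) = 1/(2*76*(25 + 76)) = 1/(2*76*101) = 1/15352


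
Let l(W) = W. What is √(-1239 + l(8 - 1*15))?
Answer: I*√1246 ≈ 35.299*I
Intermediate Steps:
√(-1239 + l(8 - 1*15)) = √(-1239 + (8 - 1*15)) = √(-1239 + (8 - 15)) = √(-1239 - 7) = √(-1246) = I*√1246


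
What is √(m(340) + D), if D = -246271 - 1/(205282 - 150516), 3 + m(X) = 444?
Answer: 7*I*√15047378500454/54766 ≈ 495.81*I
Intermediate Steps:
m(X) = 441 (m(X) = -3 + 444 = 441)
D = -13487277587/54766 (D = -246271 - 1/54766 = -13487277587/54766 ≈ -2.4627e+5)
√(m(340) + D) = √(441 - 13487277587/54766) = √(-13463125781/54766) = 7*I*√15047378500454/54766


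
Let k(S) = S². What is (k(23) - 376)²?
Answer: 23409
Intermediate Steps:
(k(23) - 376)² = (23² - 376)² = (529 - 376)² = 153² = 23409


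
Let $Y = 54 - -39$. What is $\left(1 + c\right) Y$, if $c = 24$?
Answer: $2325$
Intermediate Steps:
$Y = 93$ ($Y = 54 + 39 = 93$)
$\left(1 + c\right) Y = \left(1 + 24\right) 93 = 25 \cdot 93 = 2325$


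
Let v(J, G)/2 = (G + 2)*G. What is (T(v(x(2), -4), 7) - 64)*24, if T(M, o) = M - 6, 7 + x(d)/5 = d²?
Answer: -1296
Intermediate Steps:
x(d) = -35 + 5*d²
v(J, G) = 2*G*(2 + G) (v(J, G) = 2*((G + 2)*G) = 2*((2 + G)*G) = 2*(G*(2 + G)) = 2*G*(2 + G))
T(M, o) = -6 + M
(T(v(x(2), -4), 7) - 64)*24 = ((-6 + 2*(-4)*(2 - 4)) - 64)*24 = ((-6 + 2*(-4)*(-2)) - 64)*24 = ((-6 + 16) - 64)*24 = (10 - 64)*24 = -54*24 = -1296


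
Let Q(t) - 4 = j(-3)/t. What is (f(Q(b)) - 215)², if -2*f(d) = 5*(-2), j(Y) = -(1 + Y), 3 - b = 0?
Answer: 44100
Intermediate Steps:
b = 3 (b = 3 - 1*0 = 3 + 0 = 3)
j(Y) = -1 - Y
Q(t) = 4 + 2/t (Q(t) = 4 + (-1 - 1*(-3))/t = 4 + (-1 + 3)/t = 4 + 2/t)
f(d) = 5 (f(d) = -5*(-2)/2 = -½*(-10) = 5)
(f(Q(b)) - 215)² = (5 - 215)² = (-210)² = 44100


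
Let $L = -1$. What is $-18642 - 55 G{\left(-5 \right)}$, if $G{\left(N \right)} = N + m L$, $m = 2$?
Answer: $-18257$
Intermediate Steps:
$G{\left(N \right)} = -2 + N$ ($G{\left(N \right)} = N + 2 \left(-1\right) = N - 2 = -2 + N$)
$-18642 - 55 G{\left(-5 \right)} = -18642 - 55 \left(-2 - 5\right) = -18642 - 55 \left(-7\right) = -18642 - -385 = -18642 + 385 = -18257$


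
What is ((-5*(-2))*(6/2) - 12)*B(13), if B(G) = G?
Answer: 234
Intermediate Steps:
((-5*(-2))*(6/2) - 12)*B(13) = ((-5*(-2))*(6/2) - 12)*13 = (10*(6*(1/2)) - 12)*13 = (10*3 - 12)*13 = (30 - 12)*13 = 18*13 = 234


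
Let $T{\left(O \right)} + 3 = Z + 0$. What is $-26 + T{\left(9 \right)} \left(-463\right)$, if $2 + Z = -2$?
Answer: $3215$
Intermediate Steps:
$Z = -4$ ($Z = -2 - 2 = -4$)
$T{\left(O \right)} = -7$ ($T{\left(O \right)} = -3 + \left(-4 + 0\right) = -3 - 4 = -7$)
$-26 + T{\left(9 \right)} \left(-463\right) = -26 - -3241 = -26 + 3241 = 3215$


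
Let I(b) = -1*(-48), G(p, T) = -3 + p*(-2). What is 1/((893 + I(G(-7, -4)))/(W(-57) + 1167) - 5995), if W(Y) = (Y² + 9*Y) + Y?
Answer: -3846/23055829 ≈ -0.00016681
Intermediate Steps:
G(p, T) = -3 - 2*p
I(b) = 48
W(Y) = Y² + 10*Y
1/((893 + I(G(-7, -4)))/(W(-57) + 1167) - 5995) = 1/((893 + 48)/(-57*(10 - 57) + 1167) - 5995) = 1/(941/(-57*(-47) + 1167) - 5995) = 1/(941/(2679 + 1167) - 5995) = 1/(941/3846 - 5995) = 1/(-23055829/3846) = -3846/23055829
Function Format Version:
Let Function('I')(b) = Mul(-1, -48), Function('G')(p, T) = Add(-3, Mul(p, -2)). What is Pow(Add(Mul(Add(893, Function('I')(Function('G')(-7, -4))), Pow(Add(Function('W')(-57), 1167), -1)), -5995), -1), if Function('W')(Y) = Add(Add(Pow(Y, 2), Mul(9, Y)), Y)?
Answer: Rational(-3846, 23055829) ≈ -0.00016681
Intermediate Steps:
Function('G')(p, T) = Add(-3, Mul(-2, p))
Function('I')(b) = 48
Function('W')(Y) = Add(Pow(Y, 2), Mul(10, Y))
Pow(Add(Mul(Add(893, Function('I')(Function('G')(-7, -4))), Pow(Add(Function('W')(-57), 1167), -1)), -5995), -1) = Pow(Add(Mul(Add(893, 48), Pow(Add(Mul(-57, Add(10, -57)), 1167), -1)), -5995), -1) = Pow(Add(Mul(941, Pow(Add(Mul(-57, -47), 1167), -1)), -5995), -1) = Pow(Add(Mul(941, Pow(Add(2679, 1167), -1)), -5995), -1) = Pow(Add(Mul(941, Pow(3846, -1)), -5995), -1) = Pow(Add(Mul(941, Rational(1, 3846)), -5995), -1) = Pow(Add(Rational(941, 3846), -5995), -1) = Pow(Rational(-23055829, 3846), -1) = Rational(-3846, 23055829)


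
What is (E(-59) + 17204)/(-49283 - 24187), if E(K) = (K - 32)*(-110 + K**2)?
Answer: 96519/24490 ≈ 3.9412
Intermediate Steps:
E(K) = (-110 + K**2)*(-32 + K) (E(K) = (-32 + K)*(-110 + K**2) = (-110 + K**2)*(-32 + K))
(E(-59) + 17204)/(-49283 - 24187) = ((3520 + (-59)**3 - 110*(-59) - 32*(-59)**2) + 17204)/(-49283 - 24187) = ((3520 - 205379 + 6490 - 32*3481) + 17204)/(-73470) = ((3520 - 205379 + 6490 - 111392) + 17204)*(-1/73470) = (-306761 + 17204)*(-1/73470) = -289557*(-1/73470) = 96519/24490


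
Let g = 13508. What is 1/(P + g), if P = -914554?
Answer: -1/901046 ≈ -1.1098e-6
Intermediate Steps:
1/(P + g) = 1/(-914554 + 13508) = 1/(-901046) = -1/901046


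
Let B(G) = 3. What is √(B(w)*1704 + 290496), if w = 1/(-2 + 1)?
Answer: 2*√73902 ≈ 543.70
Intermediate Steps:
w = -1 (w = 1/(-1) = -1)
√(B(w)*1704 + 290496) = √(3*1704 + 290496) = √(5112 + 290496) = √295608 = 2*√73902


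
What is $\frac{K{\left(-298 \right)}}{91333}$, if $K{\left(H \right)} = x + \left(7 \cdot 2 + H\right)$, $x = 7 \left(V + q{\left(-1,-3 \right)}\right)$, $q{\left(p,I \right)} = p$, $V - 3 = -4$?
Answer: $- \frac{298}{91333} \approx -0.0032628$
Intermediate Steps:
$V = -1$ ($V = 3 - 4 = -1$)
$x = -14$ ($x = 7 \left(-1 - 1\right) = 7 \left(-2\right) = -14$)
$K{\left(H \right)} = H$ ($K{\left(H \right)} = -14 + \left(7 \cdot 2 + H\right) = -14 + \left(14 + H\right) = H$)
$\frac{K{\left(-298 \right)}}{91333} = - \frac{298}{91333}$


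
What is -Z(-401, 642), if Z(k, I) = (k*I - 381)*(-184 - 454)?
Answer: -164491074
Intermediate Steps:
Z(k, I) = 243078 - 638*I*k (Z(k, I) = (I*k - 381)*(-638) = (-381 + I*k)*(-638) = 243078 - 638*I*k)
-Z(-401, 642) = -(243078 - 638*642*(-401)) = -(243078 + 164247996) = -1*164491074 = -164491074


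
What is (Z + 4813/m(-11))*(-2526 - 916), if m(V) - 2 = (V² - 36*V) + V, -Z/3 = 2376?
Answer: 6223499131/254 ≈ 2.4502e+7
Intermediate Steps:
Z = -7128 (Z = -3*2376 = -7128)
m(V) = 2 + V² - 35*V (m(V) = 2 + ((V² - 36*V) + V) = 2 + (V² - 35*V) = 2 + V² - 35*V)
(Z + 4813/m(-11))*(-2526 - 916) = (-7128 + 4813/(2 + (-11)² - 35*(-11)))*(-2526 - 916) = (-7128 + 4813/(2 + 121 + 385))*(-3442) = (-7128 + 4813/508)*(-3442) = -3616211/508*(-3442) = 6223499131/254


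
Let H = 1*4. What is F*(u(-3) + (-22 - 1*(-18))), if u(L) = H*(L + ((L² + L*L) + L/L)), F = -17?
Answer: -1020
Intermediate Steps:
H = 4
u(L) = 4 + 4*L + 8*L² (u(L) = 4*(L + ((L² + L*L) + L/L)) = 4*(L + ((L² + L²) + 1)) = 4*(L + (2*L² + 1)) = 4*(L + (1 + 2*L²)) = 4*(1 + L + 2*L²) = 4 + 4*L + 8*L²)
F*(u(-3) + (-22 - 1*(-18))) = -17*((4 + 4*(-3) + 8*(-3)²) + (-22 - 1*(-18))) = -17*((4 - 12 + 8*9) + (-22 + 18)) = -17*((4 - 12 + 72) - 4) = -17*(64 - 4) = -17*60 = -1020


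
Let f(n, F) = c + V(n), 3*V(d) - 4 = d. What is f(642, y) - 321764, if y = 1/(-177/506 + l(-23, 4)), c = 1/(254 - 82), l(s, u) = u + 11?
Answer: -165919109/516 ≈ -3.2155e+5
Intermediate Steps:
V(d) = 4/3 + d/3
l(s, u) = 11 + u
c = 1/172 ≈ 0.0058140
y = 506/7413 (y = 1/(-177/506 + (11 + 4)) = 1/(-177*1/506 + 15) = 1/(-177/506 + 15) = 1/(7413/506) = 506/7413 ≈ 0.068259)
f(n, F) = 691/516 + n/3 (f(n, F) = 1/172 + (4/3 + n/3) = 691/516 + n/3)
f(642, y) - 321764 = (691/516 + (1/3)*642) - 321764 = (691/516 + 214) - 321764 = 111115/516 - 321764 = -165919109/516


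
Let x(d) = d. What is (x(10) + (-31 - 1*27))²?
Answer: 2304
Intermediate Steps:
(x(10) + (-31 - 1*27))² = (10 + (-31 - 1*27))² = (10 + (-31 - 27))² = (10 - 58)² = (-48)² = 2304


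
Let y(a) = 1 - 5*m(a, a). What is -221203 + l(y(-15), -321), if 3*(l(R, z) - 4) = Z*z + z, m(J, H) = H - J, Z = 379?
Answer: -261859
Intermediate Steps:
y(a) = 1 (y(a) = 1 - 5*(a - a) = 1 - 5*0 = 1 + 0 = 1)
l(R, z) = 4 + 380*z/3 (l(R, z) = 4 + (379*z + z)/3 = 4 + (380*z)/3 = 4 + 380*z/3)
-221203 + l(y(-15), -321) = -221203 + (4 + (380/3)*(-321)) = -221203 + (4 - 40660) = -221203 - 40656 = -261859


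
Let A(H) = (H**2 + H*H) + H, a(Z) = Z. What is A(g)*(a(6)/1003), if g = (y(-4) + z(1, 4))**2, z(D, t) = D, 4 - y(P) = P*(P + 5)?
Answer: 79218/1003 ≈ 78.981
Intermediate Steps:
y(P) = 4 - P*(5 + P) (y(P) = 4 - P*(P + 5) = 4 - P*(5 + P))
g = 81 (g = ((4 - 1*(-4)**2 - 5*(-4)) + 1)**2 = ((4 - 1*16 + 20) + 1)**2 = ((4 - 16 + 20) + 1)**2 = (8 + 1)**2 = 9**2 = 81)
A(H) = H + 2*H**2 (A(H) = (H**2 + H**2) + H = 2*H**2 + H = H + 2*H**2)
A(g)*(a(6)/1003) = (81*(1 + 2*81))*(6/1003) = (81*(1 + 162))*(6*(1/1003)) = (81*163)*(6/1003) = 13203*(6/1003) = 79218/1003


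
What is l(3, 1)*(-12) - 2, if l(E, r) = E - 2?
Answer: -14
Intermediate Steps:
l(E, r) = -2 + E
l(3, 1)*(-12) - 2 = (-2 + 3)*(-12) - 2 = 1*(-12) - 2 = -12 - 2 = -14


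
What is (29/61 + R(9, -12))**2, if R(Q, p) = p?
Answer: 494209/3721 ≈ 132.82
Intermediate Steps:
(29/61 + R(9, -12))**2 = (29/61 - 12)**2 = (-703/61)**2 = 494209/3721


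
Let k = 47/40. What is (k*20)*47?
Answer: 2209/2 ≈ 1104.5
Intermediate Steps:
k = 47/40 (k = 47*(1/40) = 47/40 ≈ 1.1750)
(k*20)*47 = ((47/40)*20)*47 = (47/2)*47 = 2209/2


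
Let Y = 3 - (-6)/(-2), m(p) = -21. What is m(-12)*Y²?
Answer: 0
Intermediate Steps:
Y = 0 (Y = 3 - (-6)*(-1)/2 = 3 - 3*1 = 3 - 3 = 0)
m(-12)*Y² = -21*0² = -21*0 = 0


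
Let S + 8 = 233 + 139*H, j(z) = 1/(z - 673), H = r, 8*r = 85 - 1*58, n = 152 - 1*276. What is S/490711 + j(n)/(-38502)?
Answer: 85201902835/60232015491336 ≈ 0.0014146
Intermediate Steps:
n = -124 (n = 152 - 276 = -124)
r = 27/8 (r = (85 - 1*58)/8 = (85 - 58)/8 = (⅛)*27 = 27/8 ≈ 3.3750)
H = 27/8 ≈ 3.3750
j(z) = 1/(-673 + z)
S = 5553/8 (S = -8 + (233 + 139*(27/8)) = -8 + (233 + 3753/8) = -8 + 5617/8 = 5553/8 ≈ 694.13)
S/490711 + j(n)/(-38502) = (5553/8)/490711 + 1/(-673 - 124*(-38502)) = (5553/8)*(1/490711) - 1/38502/(-797) = 5553/3925688 - 1/797*(-1/38502) = 5553/3925688 + 1/30686094 = 85201902835/60232015491336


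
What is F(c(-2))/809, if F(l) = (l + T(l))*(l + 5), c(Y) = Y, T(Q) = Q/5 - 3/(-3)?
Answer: -21/4045 ≈ -0.0051916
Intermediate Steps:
T(Q) = 1 + Q/5 (T(Q) = Q*(⅕) - 3*(-⅓) = Q/5 + 1 = 1 + Q/5)
F(l) = (1 + 6*l/5)*(5 + l) (F(l) = (l + (1 + l/5))*(l + 5) = (1 + 6*l/5)*(5 + l))
F(c(-2))/809 = (5 + 7*(-2) + (6/5)*(-2)²)/809 = (5 - 14 + (6/5)*4)*(1/809) = (5 - 14 + 24/5)*(1/809) = -21/5*1/809 = -21/4045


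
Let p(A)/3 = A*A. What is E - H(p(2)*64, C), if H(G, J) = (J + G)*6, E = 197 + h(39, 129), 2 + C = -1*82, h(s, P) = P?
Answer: -3778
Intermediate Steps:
p(A) = 3*A² (p(A) = 3*(A*A) = 3*A²)
C = -84 (C = -2 - 1*82 = -2 - 82 = -84)
E = 326 (E = 197 + 129 = 326)
H(G, J) = 6*G + 6*J (H(G, J) = (G + J)*6 = 6*G + 6*J)
E - H(p(2)*64, C) = 326 - (6*((3*2²)*64) + 6*(-84)) = 326 - (6*((3*4)*64) - 504) = 326 - (6*(12*64) - 504) = 326 - (6*768 - 504) = 326 - (4608 - 504) = 326 - 1*4104 = 326 - 4104 = -3778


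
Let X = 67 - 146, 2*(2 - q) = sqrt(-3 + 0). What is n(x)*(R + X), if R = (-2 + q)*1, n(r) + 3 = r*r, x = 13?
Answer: -13114 - 83*I*sqrt(3) ≈ -13114.0 - 143.76*I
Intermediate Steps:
q = 2 - I*sqrt(3)/2 (q = 2 - sqrt(-3 + 0)/2 = 2 - I*sqrt(3)/2 ≈ 2.0 - 0.86602*I)
n(r) = -3 + r**2 (n(r) = -3 + r*r = -3 + r**2)
R = -I*sqrt(3)/2 (R = (-2 + (2 - I*sqrt(3)/2))*1 = -I*sqrt(3)/2*1 = -I*sqrt(3)/2 ≈ -0.86602*I)
X = -79
n(x)*(R + X) = (-3 + 13**2)*(-I*sqrt(3)/2 - 79) = (-3 + 169)*(-79 - I*sqrt(3)/2) = 166*(-79 - I*sqrt(3)/2) = -13114 - 83*I*sqrt(3)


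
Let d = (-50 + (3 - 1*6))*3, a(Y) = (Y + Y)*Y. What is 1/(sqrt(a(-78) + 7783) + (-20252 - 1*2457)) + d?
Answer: -81992940779/515678730 - sqrt(19951)/515678730 ≈ -159.00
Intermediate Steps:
a(Y) = 2*Y**2 (a(Y) = (2*Y)*Y = 2*Y**2)
d = -159 (d = (-50 + (3 - 6))*3 = (-50 - 3)*3 = -53*3 = -159)
1/(sqrt(a(-78) + 7783) + (-20252 - 1*2457)) + d = 1/(sqrt(2*(-78)**2 + 7783) + (-20252 - 1*2457)) - 159 = 1/(sqrt(2*6084 + 7783) + (-20252 - 2457)) - 159 = 1/(sqrt(12168 + 7783) - 22709) - 159 = 1/(sqrt(19951) - 22709) - 159 = 1/(-22709 + sqrt(19951)) - 159 = -159 + 1/(-22709 + sqrt(19951))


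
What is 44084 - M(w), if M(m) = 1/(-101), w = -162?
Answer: 4452485/101 ≈ 44084.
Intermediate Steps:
M(m) = -1/101
44084 - M(w) = 44084 - 1*(-1/101) = 44084 + 1/101 = 4452485/101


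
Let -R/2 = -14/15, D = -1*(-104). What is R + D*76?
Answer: 118588/15 ≈ 7905.9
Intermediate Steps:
D = 104
R = 28/15 (R = -(-28)/15 = -2*(-14/15) = 28/15 ≈ 1.8667)
R + D*76 = 28/15 + 104*76 = 28/15 + 7904 = 118588/15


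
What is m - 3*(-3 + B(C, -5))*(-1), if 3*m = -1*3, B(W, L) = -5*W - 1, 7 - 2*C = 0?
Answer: -131/2 ≈ -65.500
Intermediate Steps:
C = 7/2 (C = 7/2 - ½*0 = 7/2 + 0 = 7/2 ≈ 3.5000)
B(W, L) = -1 - 5*W
m = -1 (m = (-1*3)/3 = (⅓)*(-3) = -1)
m - 3*(-3 + B(C, -5))*(-1) = -1 - 3*(-3 + (-1 - 5*7/2))*(-1) = -1 - 3*(-3 + (-1 - 35/2))*(-1) = -1 - 3*(-3 - 37/2)*(-1) = -1 - 3*(-43/2)*(-1) = -1 + (129/2)*(-1) = -1 - 129/2 = -131/2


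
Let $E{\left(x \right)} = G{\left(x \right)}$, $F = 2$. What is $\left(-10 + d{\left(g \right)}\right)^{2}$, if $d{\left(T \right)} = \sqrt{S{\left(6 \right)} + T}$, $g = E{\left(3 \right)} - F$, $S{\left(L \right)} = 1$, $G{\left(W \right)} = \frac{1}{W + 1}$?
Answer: $\frac{\left(20 - i \sqrt{3}\right)^{2}}{4} \approx 99.25 - 17.32 i$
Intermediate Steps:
$G{\left(W \right)} = \frac{1}{1 + W}$
$E{\left(x \right)} = \frac{1}{1 + x}$
$g = - \frac{7}{4}$ ($g = \frac{1}{1 + 3} - 2 = \frac{1}{4} - 2 = - \frac{7}{4} \approx -1.75$)
$d{\left(T \right)} = \sqrt{1 + T}$
$\left(-10 + d{\left(g \right)}\right)^{2} = \left(-10 + \sqrt{1 - \frac{7}{4}}\right)^{2} = \left(-10 + \sqrt{- \frac{3}{4}}\right)^{2} = \left(-10 + \frac{i \sqrt{3}}{2}\right)^{2}$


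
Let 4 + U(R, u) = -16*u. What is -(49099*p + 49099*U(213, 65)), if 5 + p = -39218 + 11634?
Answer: 1405851667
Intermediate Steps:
U(R, u) = -4 - 16*u
p = -27589 (p = -5 + (-39218 + 11634) = -5 - 27584 = -27589)
-(49099*p + 49099*U(213, 65)) = -(-1354788707 - 51062960) = -49099/(1/(-27589 + (-4 - 1040))) = -49099/(1/(-27589 - 1044)) = -49099/(1/(-28633)) = -49099/(-1/28633) = -49099*(-28633) = 1405851667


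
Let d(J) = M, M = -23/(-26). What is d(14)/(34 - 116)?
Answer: -23/2132 ≈ -0.010788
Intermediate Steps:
M = 23/26 (M = -23*(-1/26) = 23/26 ≈ 0.88461)
d(J) = 23/26
d(14)/(34 - 116) = (23/26)/(34 - 116) = (23/26)/(-82) = -1/82*23/26 = -23/2132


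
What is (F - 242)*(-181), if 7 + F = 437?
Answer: -34028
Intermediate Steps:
F = 430 (F = -7 + 437 = 430)
(F - 242)*(-181) = (430 - 242)*(-181) = 188*(-181) = -34028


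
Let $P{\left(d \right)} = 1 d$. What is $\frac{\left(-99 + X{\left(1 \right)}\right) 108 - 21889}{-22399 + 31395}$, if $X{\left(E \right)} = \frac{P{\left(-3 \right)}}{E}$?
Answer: $- \frac{32905}{8996} \approx -3.6577$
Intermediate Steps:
$P{\left(d \right)} = d$
$X{\left(E \right)} = - \frac{3}{E}$
$\frac{\left(-99 + X{\left(1 \right)}\right) 108 - 21889}{-22399 + 31395} = \frac{\left(-99 - \frac{3}{1}\right) 108 - 21889}{-22399 + 31395} = \frac{\left(-99 - 3\right) 108 - 21889}{8996} = \left(\left(-99 - 3\right) 108 - 21889\right) \frac{1}{8996} = \left(\left(-102\right) 108 - 21889\right) \frac{1}{8996} = \left(-11016 - 21889\right) \frac{1}{8996} = \left(-32905\right) \frac{1}{8996} = - \frac{32905}{8996}$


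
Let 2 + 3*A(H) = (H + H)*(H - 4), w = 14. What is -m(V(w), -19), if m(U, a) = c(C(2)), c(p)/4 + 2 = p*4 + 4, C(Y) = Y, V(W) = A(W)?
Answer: -40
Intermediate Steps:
A(H) = -⅔ + 2*H*(-4 + H)/3 (A(H) = -⅔ + ((H + H)*(H - 4))/3 = -⅔ + ((2*H)*(-4 + H))/3 = -⅔ + (2*H*(-4 + H))/3 = -⅔ + 2*H*(-4 + H)/3)
V(W) = -⅔ - 8*W/3 + 2*W²/3
c(p) = 8 + 16*p (c(p) = -8 + 4*(p*4 + 4) = -8 + 4*(4*p + 4) = -8 + 4*(4 + 4*p) = -8 + (16 + 16*p) = 8 + 16*p)
m(U, a) = 40 (m(U, a) = 8 + 16*2 = 8 + 32 = 40)
-m(V(w), -19) = -1*40 = -40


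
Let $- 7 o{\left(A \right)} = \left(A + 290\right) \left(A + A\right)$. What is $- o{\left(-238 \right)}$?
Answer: $-3536$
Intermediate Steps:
$o{\left(A \right)} = - \frac{2 A \left(290 + A\right)}{7}$ ($o{\left(A \right)} = - \frac{\left(A + 290\right) \left(A + A\right)}{7} = - \frac{\left(290 + A\right) 2 A}{7} = - \frac{2 A \left(290 + A\right)}{7}$)
$- o{\left(-238 \right)} = - \frac{\left(-2\right) \left(-238\right) \left(290 - 238\right)}{7} = - \frac{\left(-2\right) \left(-238\right) 52}{7} = \left(-1\right) 3536 = -3536$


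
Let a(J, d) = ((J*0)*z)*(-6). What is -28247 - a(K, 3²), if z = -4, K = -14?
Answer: -28247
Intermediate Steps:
a(J, d) = 0 (a(J, d) = ((J*0)*(-4))*(-6) = (0*(-4))*(-6) = 0*(-6) = 0)
-28247 - a(K, 3²) = -28247 - 1*0 = -28247 + 0 = -28247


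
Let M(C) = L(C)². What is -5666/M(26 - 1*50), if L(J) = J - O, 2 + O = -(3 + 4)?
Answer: -5666/225 ≈ -25.182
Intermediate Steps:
O = -9 (O = -2 - (3 + 4) = -2 - 1*7 = -2 - 7 = -9)
L(J) = 9 + J (L(J) = J - 1*(-9) = J + 9 = 9 + J)
M(C) = (9 + C)²
-5666/M(26 - 1*50) = -5666/(9 + (26 - 1*50))² = -5666/(9 + (26 - 50))² = -5666/(9 - 24)² = -5666/((-15)²) = -5666/225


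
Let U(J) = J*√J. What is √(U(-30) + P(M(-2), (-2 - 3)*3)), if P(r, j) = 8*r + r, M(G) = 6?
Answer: √(54 - 30*I*√30) ≈ 10.653 - 7.7124*I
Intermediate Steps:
U(J) = J^(3/2)
P(r, j) = 9*r
√(U(-30) + P(M(-2), (-2 - 3)*3)) = √((-30)^(3/2) + 9*6) = √(-30*I*√30 + 54) = √(54 - 30*I*√30)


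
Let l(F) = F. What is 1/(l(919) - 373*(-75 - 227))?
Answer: 1/113565 ≈ 8.8055e-6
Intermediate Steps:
1/(l(919) - 373*(-75 - 227)) = 1/(919 - 373*(-75 - 227)) = 1/(919 - 373*(-302)) = 1/(919 + 112646) = 1/113565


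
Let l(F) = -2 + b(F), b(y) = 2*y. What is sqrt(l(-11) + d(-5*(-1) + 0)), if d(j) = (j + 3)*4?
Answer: 2*sqrt(2) ≈ 2.8284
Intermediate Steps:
l(F) = -2 + 2*F
d(j) = 12 + 4*j (d(j) = (3 + j)*4 = 12 + 4*j)
sqrt(l(-11) + d(-5*(-1) + 0)) = sqrt((-2 + 2*(-11)) + (12 + 4*(-5*(-1) + 0))) = sqrt((-2 - 22) + (12 + 4*(5 + 0))) = sqrt(-24 + (12 + 4*5)) = sqrt(-24 + (12 + 20)) = sqrt(-24 + 32) = sqrt(8) = 2*sqrt(2)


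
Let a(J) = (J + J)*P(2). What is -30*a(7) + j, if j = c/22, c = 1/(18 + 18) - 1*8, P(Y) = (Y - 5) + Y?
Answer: 332353/792 ≈ 419.64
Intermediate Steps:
P(Y) = -5 + 2*Y (P(Y) = (-5 + Y) + Y = -5 + 2*Y)
c = -287/36 (c = 1/36 - 8 = -287/36 ≈ -7.9722)
a(J) = -2*J (a(J) = (J + J)*(-5 + 2*2) = (2*J)*(-5 + 4) = (2*J)*(-1) = -2*J)
j = -287/792 (j = -287/36/22 = -287/36*1/22 = -287/792 ≈ -0.36237)
-30*a(7) + j = -(-60)*7 - 287/792 = -30*(-14) - 287/792 = 420 - 287/792 = 332353/792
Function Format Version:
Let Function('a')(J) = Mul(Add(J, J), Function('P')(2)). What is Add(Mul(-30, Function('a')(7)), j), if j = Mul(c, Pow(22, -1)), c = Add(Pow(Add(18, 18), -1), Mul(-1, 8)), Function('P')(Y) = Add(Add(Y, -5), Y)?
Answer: Rational(332353, 792) ≈ 419.64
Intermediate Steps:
Function('P')(Y) = Add(-5, Mul(2, Y)) (Function('P')(Y) = Add(Add(-5, Y), Y) = Add(-5, Mul(2, Y)))
c = Rational(-287, 36) (c = Add(Pow(36, -1), -8) = Add(Rational(1, 36), -8) = Rational(-287, 36) ≈ -7.9722)
Function('a')(J) = Mul(-2, J) (Function('a')(J) = Mul(Add(J, J), Add(-5, Mul(2, 2))) = Mul(Mul(2, J), Add(-5, 4)) = Mul(Mul(2, J), -1) = Mul(-2, J))
j = Rational(-287, 792) (j = Mul(Rational(-287, 36), Pow(22, -1)) = Mul(Rational(-287, 36), Rational(1, 22)) = Rational(-287, 792) ≈ -0.36237)
Add(Mul(-30, Function('a')(7)), j) = Add(Mul(-30, Mul(-2, 7)), Rational(-287, 792)) = Add(Mul(-30, -14), Rational(-287, 792)) = Add(420, Rational(-287, 792)) = Rational(332353, 792)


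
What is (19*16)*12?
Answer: 3648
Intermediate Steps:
(19*16)*12 = 304*12 = 3648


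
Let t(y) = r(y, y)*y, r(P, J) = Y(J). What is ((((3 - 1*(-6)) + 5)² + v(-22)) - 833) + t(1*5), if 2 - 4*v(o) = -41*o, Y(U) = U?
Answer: -837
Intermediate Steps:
v(o) = ½ + 41*o/4 (v(o) = ½ - (-41)*o/4 = ½ + 41*o/4)
r(P, J) = J
t(y) = y² (t(y) = y*y = y²)
((((3 - 1*(-6)) + 5)² + v(-22)) - 833) + t(1*5) = ((((3 - 1*(-6)) + 5)² + (½ + (41/4)*(-22))) - 833) + (1*5)² = ((((3 + 6) + 5)² + (½ - 451/2)) - 833) + 5² = (((9 + 5)² - 225) - 833) + 25 = ((14² - 225) - 833) + 25 = ((196 - 225) - 833) + 25 = (-29 - 833) + 25 = -862 + 25 = -837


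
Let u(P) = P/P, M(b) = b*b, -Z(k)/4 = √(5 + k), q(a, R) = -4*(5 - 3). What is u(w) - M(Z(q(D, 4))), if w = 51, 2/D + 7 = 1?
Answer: 49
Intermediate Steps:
D = -⅓ (D = 2/(-7 + 1) = 2/(-6) = 2*(-⅙) = -⅓ ≈ -0.33333)
q(a, R) = -8 (q(a, R) = -4*2 = -8)
Z(k) = -4*√(5 + k)
M(b) = b²
u(P) = 1
u(w) - M(Z(q(D, 4))) = 1 - (-4*√(5 - 8))² = 1 - (-4*I*√3)² = 1 - 1*(-48) = 1 + 48 = 49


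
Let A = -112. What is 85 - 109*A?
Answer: 12293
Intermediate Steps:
85 - 109*A = 85 - 109*(-112) = 85 + 12208 = 12293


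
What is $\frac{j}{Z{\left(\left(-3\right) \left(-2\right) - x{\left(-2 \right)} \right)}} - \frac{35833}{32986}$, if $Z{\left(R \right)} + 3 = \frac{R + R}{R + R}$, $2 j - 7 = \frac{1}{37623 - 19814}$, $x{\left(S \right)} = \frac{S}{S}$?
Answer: $- \frac{1666191573}{587447674} \approx -2.8363$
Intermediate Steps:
$x{\left(S \right)} = 1$
$j = \frac{62332}{17809}$ ($j = \frac{7}{2} + \frac{1}{2 \left(37623 - 19814\right)} = \frac{7}{2} + \frac{1}{2 \cdot 17809} = \frac{7}{2} + \frac{1}{2} \cdot \frac{1}{17809} = \frac{7}{2} + \frac{1}{35618} = \frac{62332}{17809} \approx 3.5$)
$Z{\left(R \right)} = -2$ ($Z{\left(R \right)} = -3 + \frac{R + R}{R + R} = -3 + \frac{2 R}{2 R} = -3 + 2 R \frac{1}{2 R} = -3 + 1 = -2$)
$\frac{j}{Z{\left(\left(-3\right) \left(-2\right) - x{\left(-2 \right)} \right)}} - \frac{35833}{32986} = \frac{62332}{17809 \left(-2\right)} - \frac{35833}{32986} = \frac{62332}{17809} \left(- \frac{1}{2}\right) - \frac{35833}{32986} = - \frac{31166}{17809} - \frac{35833}{32986} = - \frac{1666191573}{587447674}$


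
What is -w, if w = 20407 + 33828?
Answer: -54235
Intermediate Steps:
w = 54235
-w = -1*54235 = -54235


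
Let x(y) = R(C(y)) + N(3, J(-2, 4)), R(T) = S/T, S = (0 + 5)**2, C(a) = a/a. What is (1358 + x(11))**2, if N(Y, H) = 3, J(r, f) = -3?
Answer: 1920996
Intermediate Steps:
C(a) = 1
S = 25 (S = 5**2 = 25)
R(T) = 25/T
x(y) = 28 (x(y) = 25/1 + 3 = 25*1 + 3 = 25 + 3 = 28)
(1358 + x(11))**2 = (1358 + 28)**2 = 1386**2 = 1920996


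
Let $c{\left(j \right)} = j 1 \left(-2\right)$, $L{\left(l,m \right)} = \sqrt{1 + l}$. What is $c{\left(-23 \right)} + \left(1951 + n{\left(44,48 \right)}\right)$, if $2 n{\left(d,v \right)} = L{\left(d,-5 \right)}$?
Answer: $1997 + \frac{3 \sqrt{5}}{2} \approx 2000.4$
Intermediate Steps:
$n{\left(d,v \right)} = \frac{\sqrt{1 + d}}{2}$
$c{\left(j \right)} = - 2 j$ ($c{\left(j \right)} = j \left(-2\right) = - 2 j$)
$c{\left(-23 \right)} + \left(1951 + n{\left(44,48 \right)}\right) = \left(-2\right) \left(-23\right) + \left(1951 + \frac{\sqrt{1 + 44}}{2}\right) = 46 + \left(1951 + \frac{\sqrt{45}}{2}\right) = 46 + \left(1951 + \frac{3 \sqrt{5}}{2}\right) = 1997 + \frac{3 \sqrt{5}}{2}$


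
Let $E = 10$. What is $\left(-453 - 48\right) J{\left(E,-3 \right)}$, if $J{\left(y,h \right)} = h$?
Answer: $1503$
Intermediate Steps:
$\left(-453 - 48\right) J{\left(E,-3 \right)} = \left(-453 - 48\right) \left(-3\right) = \left(-501\right) \left(-3\right) = 1503$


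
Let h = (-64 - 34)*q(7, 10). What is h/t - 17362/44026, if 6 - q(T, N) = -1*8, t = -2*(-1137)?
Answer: -24971215/25028781 ≈ -0.99770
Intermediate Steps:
t = 2274
q(T, N) = 14 (q(T, N) = 6 - (-1)*8 = 6 - 1*(-8) = 6 + 8 = 14)
h = -1372 (h = (-64 - 34)*14 = -98*14 = -1372)
h/t - 17362/44026 = -1372/2274 - 17362/44026 = -1372*1/2274 - 17362*1/44026 = -686/1137 - 8681/22013 = -24971215/25028781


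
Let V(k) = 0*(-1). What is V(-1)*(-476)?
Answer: 0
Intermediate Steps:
V(k) = 0
V(-1)*(-476) = 0*(-476) = 0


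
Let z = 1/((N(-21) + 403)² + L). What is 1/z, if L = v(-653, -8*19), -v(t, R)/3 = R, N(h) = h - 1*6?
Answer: 141832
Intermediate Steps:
N(h) = -6 + h (N(h) = h - 6 = -6 + h)
v(t, R) = -3*R
L = 456 (L = -(-24)*19 = -3*(-152) = 456)
z = 1/141832 (z = 1/(((-6 - 21) + 403)² + 456) = 1/((-27 + 403)² + 456) = 1/(376² + 456) = 1/(141376 + 456) = 1/141832 ≈ 7.0506e-6)
1/z = 1/(1/141832) = 141832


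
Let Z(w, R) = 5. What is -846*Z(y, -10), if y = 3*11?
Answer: -4230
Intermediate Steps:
y = 33
-846*Z(y, -10) = -846*5 = -4230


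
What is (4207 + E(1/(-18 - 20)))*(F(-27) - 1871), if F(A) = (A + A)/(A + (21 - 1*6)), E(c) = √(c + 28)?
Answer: -15704731/2 - 3733*√40394/76 ≈ -7.8622e+6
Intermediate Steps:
E(c) = √(28 + c)
F(A) = 2*A/(15 + A) (F(A) = (2*A)/(A + (21 - 6)) = (2*A)/(A + 15) = (2*A)/(15 + A) = 2*A/(15 + A))
(4207 + E(1/(-18 - 20)))*(F(-27) - 1871) = (4207 + √(28 + 1/(-18 - 20)))*(2*(-27)/(15 - 27) - 1871) = (4207 + √(28 + 1/(-38)))*(2*(-27)/(-12) - 1871) = (4207 + √(28 - 1/38))*(2*(-27)*(-1/12) - 1871) = (4207 + √(1063/38))*(9/2 - 1871) = (4207 + √40394/38)*(-3733/2) = -15704731/2 - 3733*√40394/76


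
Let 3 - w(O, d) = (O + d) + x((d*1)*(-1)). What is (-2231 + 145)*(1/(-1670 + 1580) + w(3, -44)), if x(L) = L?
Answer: 1043/45 ≈ 23.178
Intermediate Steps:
w(O, d) = 3 - O (w(O, d) = 3 - ((O + d) + (d*1)*(-1)) = 3 - ((O + d) + d*(-1)) = 3 - ((O + d) - d) = 3 - O)
(-2231 + 145)*(1/(-1670 + 1580) + w(3, -44)) = (-2231 + 145)*(1/(-1670 + 1580) + (3 - 1*3)) = -2086*(1/(-90) + (3 - 3)) = -2086*(-1/90 + 0) = -2086*(-1/90) = 1043/45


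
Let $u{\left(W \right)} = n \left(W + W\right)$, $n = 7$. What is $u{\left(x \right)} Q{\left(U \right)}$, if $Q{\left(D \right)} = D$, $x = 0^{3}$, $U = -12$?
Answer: $0$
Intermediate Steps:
$x = 0$
$u{\left(W \right)} = 14 W$ ($u{\left(W \right)} = 7 \left(W + W\right) = 7 \cdot 2 W = 14 W$)
$u{\left(x \right)} Q{\left(U \right)} = 14 \cdot 0 \left(-12\right) = 0 \left(-12\right) = 0$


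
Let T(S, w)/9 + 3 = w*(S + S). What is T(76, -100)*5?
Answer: -684135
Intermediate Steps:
T(S, w) = -27 + 18*S*w (T(S, w) = -27 + 9*(w*(S + S)) = -27 + 9*(w*(2*S)) = -27 + 9*(2*S*w) = -27 + 18*S*w)
T(76, -100)*5 = (-27 + 18*76*(-100))*5 = (-27 - 136800)*5 = -136827*5 = -684135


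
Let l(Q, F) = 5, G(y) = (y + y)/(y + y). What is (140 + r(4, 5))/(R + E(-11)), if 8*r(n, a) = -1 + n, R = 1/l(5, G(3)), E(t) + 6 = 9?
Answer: 5615/128 ≈ 43.867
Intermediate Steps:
E(t) = 3 (E(t) = -6 + 9 = 3)
G(y) = 1 (G(y) = (2*y)/((2*y)) = (2*y)*(1/(2*y)) = 1)
R = ⅕ (R = 1/5 = ⅕ ≈ 0.20000)
r(n, a) = -⅛ + n/8 (r(n, a) = (-1 + n)/8 = -⅛ + n/8)
(140 + r(4, 5))/(R + E(-11)) = (140 + (-⅛ + (⅛)*4))/(⅕ + 3) = (140 + (-⅛ + ½))/(16/5) = (140 + 3/8)*(5/16) = (1123/8)*(5/16) = 5615/128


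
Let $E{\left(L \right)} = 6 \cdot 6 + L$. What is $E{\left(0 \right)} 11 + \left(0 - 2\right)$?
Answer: $394$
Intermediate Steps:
$E{\left(L \right)} = 36 + L$
$E{\left(0 \right)} 11 + \left(0 - 2\right) = \left(36 + 0\right) 11 + \left(0 - 2\right) = 36 \cdot 11 + \left(0 - 2\right) = 396 - 2 = 394$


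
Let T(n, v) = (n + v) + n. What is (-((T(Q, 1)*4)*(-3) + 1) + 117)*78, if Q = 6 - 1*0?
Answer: 21216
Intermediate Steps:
Q = 6 (Q = 6 + 0 = 6)
T(n, v) = v + 2*n
(-((T(Q, 1)*4)*(-3) + 1) + 117)*78 = (-(((1 + 2*6)*4)*(-3) + 1) + 117)*78 = (-(((1 + 12)*4)*(-3) + 1) + 117)*78 = (-((13*4)*(-3) + 1) + 117)*78 = (-(52*(-3) + 1) + 117)*78 = (-(-156 + 1) + 117)*78 = (-1*(-155) + 117)*78 = (155 + 117)*78 = 272*78 = 21216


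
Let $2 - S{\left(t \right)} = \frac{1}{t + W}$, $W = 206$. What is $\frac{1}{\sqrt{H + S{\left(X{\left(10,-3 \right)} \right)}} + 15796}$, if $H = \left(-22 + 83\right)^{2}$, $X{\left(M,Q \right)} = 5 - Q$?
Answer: $\frac{3380344}{53395117103} - \frac{\sqrt{170498294}}{53395117103} \approx 6.3064 \cdot 10^{-5}$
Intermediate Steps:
$H = 3721$ ($H = 61^{2} = 3721$)
$S{\left(t \right)} = 2 - \frac{1}{206 + t}$ ($S{\left(t \right)} = 2 - \frac{1}{t + 206} = 2 - \frac{1}{206 + t}$)
$\frac{1}{\sqrt{H + S{\left(X{\left(10,-3 \right)} \right)}} + 15796} = \frac{1}{\sqrt{3721 + \frac{411 + 2 \left(5 - -3\right)}{206 + \left(5 - -3\right)}} + 15796} = \frac{1}{\sqrt{3721 + \frac{411 + 2 \left(5 + 3\right)}{206 + \left(5 + 3\right)}} + 15796} = \frac{1}{\sqrt{3721 + \frac{411 + 2 \cdot 8}{206 + 8}} + 15796} = \frac{1}{\sqrt{3721 + \frac{411 + 16}{214}} + 15796} = \frac{1}{\sqrt{3721 + \frac{1}{214} \cdot 427} + 15796} = \frac{1}{\sqrt{3721 + \frac{427}{214}} + 15796} = \frac{1}{\sqrt{\frac{796721}{214}} + 15796} = \frac{1}{\frac{\sqrt{170498294}}{214} + 15796} = \frac{1}{15796 + \frac{\sqrt{170498294}}{214}}$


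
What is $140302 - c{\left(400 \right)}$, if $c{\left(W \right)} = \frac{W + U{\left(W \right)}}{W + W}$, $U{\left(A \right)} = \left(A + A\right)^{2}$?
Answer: $\frac{279003}{2} \approx 1.395 \cdot 10^{5}$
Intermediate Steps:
$U{\left(A \right)} = 4 A^{2}$ ($U{\left(A \right)} = \left(2 A\right)^{2} = 4 A^{2}$)
$c{\left(W \right)} = \frac{W + 4 W^{2}}{2 W}$ ($c{\left(W \right)} = \frac{W + 4 W^{2}}{W + W} = \frac{W + 4 W^{2}}{2 W}$)
$140302 - c{\left(400 \right)} = 140302 - \left(\frac{1}{2} + 2 \cdot 400\right) = 140302 - \left(\frac{1}{2} + 800\right) = 140302 - \frac{1601}{2} = \frac{279003}{2}$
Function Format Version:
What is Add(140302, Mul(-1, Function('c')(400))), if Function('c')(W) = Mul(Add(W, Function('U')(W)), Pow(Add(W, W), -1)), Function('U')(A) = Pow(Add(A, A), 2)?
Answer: Rational(279003, 2) ≈ 1.3950e+5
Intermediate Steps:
Function('U')(A) = Mul(4, Pow(A, 2)) (Function('U')(A) = Pow(Mul(2, A), 2) = Mul(4, Pow(A, 2)))
Function('c')(W) = Mul(Rational(1, 2), Pow(W, -1), Add(W, Mul(4, Pow(W, 2)))) (Function('c')(W) = Mul(Add(W, Mul(4, Pow(W, 2))), Pow(Add(W, W), -1)) = Mul(Add(W, Mul(4, Pow(W, 2))), Pow(Mul(2, W), -1)) = Mul(Add(W, Mul(4, Pow(W, 2))), Mul(Rational(1, 2), Pow(W, -1))) = Mul(Rational(1, 2), Pow(W, -1), Add(W, Mul(4, Pow(W, 2)))))
Add(140302, Mul(-1, Function('c')(400))) = Add(140302, Mul(-1, Add(Rational(1, 2), Mul(2, 400)))) = Add(140302, Mul(-1, Add(Rational(1, 2), 800))) = Add(140302, Mul(-1, Rational(1601, 2))) = Add(140302, Rational(-1601, 2)) = Rational(279003, 2)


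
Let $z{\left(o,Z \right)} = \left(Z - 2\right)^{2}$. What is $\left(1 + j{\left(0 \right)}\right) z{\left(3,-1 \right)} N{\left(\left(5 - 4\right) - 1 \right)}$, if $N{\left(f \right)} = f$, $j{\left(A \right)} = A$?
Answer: $0$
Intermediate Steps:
$z{\left(o,Z \right)} = \left(-2 + Z\right)^{2}$
$\left(1 + j{\left(0 \right)}\right) z{\left(3,-1 \right)} N{\left(\left(5 - 4\right) - 1 \right)} = \left(1 + 0\right) \left(-2 - 1\right)^{2} \left(\left(5 - 4\right) - 1\right) = 1 \left(-3\right)^{2} \left(1 - 1\right) = 1 \cdot 9 \cdot 0 = 9 \cdot 0 = 0$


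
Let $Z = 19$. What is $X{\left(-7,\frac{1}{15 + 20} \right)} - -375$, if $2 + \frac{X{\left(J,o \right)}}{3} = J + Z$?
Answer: $405$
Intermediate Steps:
$X{\left(J,o \right)} = 51 + 3 J$ ($X{\left(J,o \right)} = -6 + 3 \left(J + 19\right) = -6 + 3 \left(19 + J\right) = -6 + \left(57 + 3 J\right) = 51 + 3 J$)
$X{\left(-7,\frac{1}{15 + 20} \right)} - -375 = \left(51 + 3 \left(-7\right)\right) - -375 = \left(51 - 21\right) + 375 = 30 + 375 = 405$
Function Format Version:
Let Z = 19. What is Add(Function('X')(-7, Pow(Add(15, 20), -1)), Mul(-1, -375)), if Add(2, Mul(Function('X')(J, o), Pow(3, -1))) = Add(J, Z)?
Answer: 405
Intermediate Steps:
Function('X')(J, o) = Add(51, Mul(3, J)) (Function('X')(J, o) = Add(-6, Mul(3, Add(J, 19))) = Add(-6, Mul(3, Add(19, J))) = Add(-6, Add(57, Mul(3, J))) = Add(51, Mul(3, J)))
Add(Function('X')(-7, Pow(Add(15, 20), -1)), Mul(-1, -375)) = Add(Add(51, Mul(3, -7)), Mul(-1, -375)) = Add(Add(51, -21), 375) = Add(30, 375) = 405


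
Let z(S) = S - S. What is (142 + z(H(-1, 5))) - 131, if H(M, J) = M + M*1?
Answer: 11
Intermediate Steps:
H(M, J) = 2*M (H(M, J) = M + M = 2*M)
z(S) = 0
(142 + z(H(-1, 5))) - 131 = (142 + 0) - 131 = 142 - 131 = 11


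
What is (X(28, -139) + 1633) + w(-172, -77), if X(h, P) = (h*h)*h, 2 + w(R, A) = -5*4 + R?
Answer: 23391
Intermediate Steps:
w(R, A) = -22 + R (w(R, A) = -2 + (-5*4 + R) = -2 + (-20 + R) = -22 + R)
X(h, P) = h**3 (X(h, P) = h**2*h = h**3)
(X(28, -139) + 1633) + w(-172, -77) = (28**3 + 1633) + (-22 - 172) = (21952 + 1633) - 194 = 23585 - 194 = 23391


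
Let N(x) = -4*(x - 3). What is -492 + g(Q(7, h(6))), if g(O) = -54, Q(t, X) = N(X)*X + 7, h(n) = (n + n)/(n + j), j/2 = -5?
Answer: -546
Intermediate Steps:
j = -10 (j = 2*(-5) = -10)
N(x) = 12 - 4*x (N(x) = -4*(-3 + x) = 12 - 4*x)
h(n) = 2*n/(-10 + n) (h(n) = (n + n)/(n - 10) = (2*n)/(-10 + n) = 2*n/(-10 + n))
Q(t, X) = 7 + X*(12 - 4*X) (Q(t, X) = (12 - 4*X)*X + 7 = X*(12 - 4*X) + 7 = 7 + X*(12 - 4*X))
-492 + g(Q(7, h(6))) = -492 - 54 = -546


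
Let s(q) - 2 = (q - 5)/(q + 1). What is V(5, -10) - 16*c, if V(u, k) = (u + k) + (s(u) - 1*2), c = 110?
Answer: -1765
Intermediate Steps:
s(q) = 2 + (-5 + q)/(1 + q) (s(q) = 2 + (q - 5)/(q + 1) = 2 + (-5 + q)/(1 + q))
V(u, k) = -2 + k + u + 3*(-1 + u)/(1 + u) (V(u, k) = (u + k) + (3*(-1 + u)/(1 + u) - 1*2) = (k + u) + (3*(-1 + u)/(1 + u) - 2) = (k + u) + (-2 + 3*(-1 + u)/(1 + u)) = -2 + k + u + 3*(-1 + u)/(1 + u))
V(5, -10) - 16*c = (-3 + 3*5 + (1 + 5)*(-2 - 10 + 5))/(1 + 5) - 16*110 = (-3 + 15 + 6*(-7))/6 - 1760 = (-3 + 15 - 42)/6 - 1760 = (⅙)*(-30) - 1760 = -5 - 1760 = -1765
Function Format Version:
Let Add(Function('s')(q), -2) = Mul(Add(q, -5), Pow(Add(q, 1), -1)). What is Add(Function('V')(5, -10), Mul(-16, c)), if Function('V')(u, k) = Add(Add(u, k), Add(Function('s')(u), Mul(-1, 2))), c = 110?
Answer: -1765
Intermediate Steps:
Function('s')(q) = Add(2, Mul(Pow(Add(1, q), -1), Add(-5, q))) (Function('s')(q) = Add(2, Mul(Add(q, -5), Pow(Add(q, 1), -1))) = Add(2, Mul(Add(-5, q), Pow(Add(1, q), -1))) = Add(2, Mul(Pow(Add(1, q), -1), Add(-5, q))))
Function('V')(u, k) = Add(-2, k, u, Mul(3, Pow(Add(1, u), -1), Add(-1, u))) (Function('V')(u, k) = Add(Add(u, k), Add(Mul(3, Pow(Add(1, u), -1), Add(-1, u)), Mul(-1, 2))) = Add(Add(k, u), Add(Mul(3, Pow(Add(1, u), -1), Add(-1, u)), -2)) = Add(Add(k, u), Add(-2, Mul(3, Pow(Add(1, u), -1), Add(-1, u)))) = Add(-2, k, u, Mul(3, Pow(Add(1, u), -1), Add(-1, u))))
Add(Function('V')(5, -10), Mul(-16, c)) = Add(Mul(Pow(Add(1, 5), -1), Add(-3, Mul(3, 5), Mul(Add(1, 5), Add(-2, -10, 5)))), Mul(-16, 110)) = Add(Mul(Pow(6, -1), Add(-3, 15, Mul(6, -7))), -1760) = Add(Mul(Rational(1, 6), Add(-3, 15, -42)), -1760) = Add(Mul(Rational(1, 6), -30), -1760) = Add(-5, -1760) = -1765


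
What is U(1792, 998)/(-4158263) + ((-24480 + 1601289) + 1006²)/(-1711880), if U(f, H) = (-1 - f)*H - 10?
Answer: -1540363843823/1423689452888 ≈ -1.0820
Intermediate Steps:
U(f, H) = -10 + H*(-1 - f) (U(f, H) = H*(-1 - f) - 10 = -10 + H*(-1 - f))
U(1792, 998)/(-4158263) + ((-24480 + 1601289) + 1006²)/(-1711880) = (-10 - 1*998 - 1*998*1792)/(-4158263) + ((-24480 + 1601289) + 1006²)/(-1711880) = (-10 - 998 - 1788416)*(-1/4158263) + (1576809 + 1012036)*(-1/1711880) = -1789424*(-1/4158263) + 2588845*(-1/1711880) = 1789424/4158263 - 517769/342376 = -1540363843823/1423689452888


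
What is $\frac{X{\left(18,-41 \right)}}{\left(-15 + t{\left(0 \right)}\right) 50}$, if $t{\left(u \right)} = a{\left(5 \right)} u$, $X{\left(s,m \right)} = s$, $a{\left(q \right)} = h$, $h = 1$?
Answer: $- \frac{3}{125} \approx -0.024$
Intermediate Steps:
$a{\left(q \right)} = 1$
$t{\left(u \right)} = u$ ($t{\left(u \right)} = 1 u = u$)
$\frac{X{\left(18,-41 \right)}}{\left(-15 + t{\left(0 \right)}\right) 50} = \frac{18}{\left(-15 + 0\right) 50} = \frac{18}{\left(-15\right) 50} = \frac{18}{-750} = 18 \left(- \frac{1}{750}\right) = - \frac{3}{125}$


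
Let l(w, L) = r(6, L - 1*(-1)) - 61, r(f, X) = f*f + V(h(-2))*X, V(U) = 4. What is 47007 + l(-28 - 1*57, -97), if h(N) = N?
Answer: 46598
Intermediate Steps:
r(f, X) = f² + 4*X (r(f, X) = f*f + 4*X = f² + 4*X)
l(w, L) = -21 + 4*L (l(w, L) = (6² + 4*(L - 1*(-1))) - 61 = (36 + 4*(L + 1)) - 61 = (36 + 4*(1 + L)) - 61 = (36 + (4 + 4*L)) - 61 = (40 + 4*L) - 61 = -21 + 4*L)
47007 + l(-28 - 1*57, -97) = 47007 + (-21 + 4*(-97)) = 47007 + (-21 - 388) = 47007 - 409 = 46598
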